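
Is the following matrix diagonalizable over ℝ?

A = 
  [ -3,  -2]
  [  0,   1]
Yes

tr(A) = -2, det(A) = -3
Characteristic polynomial: λ² - tr(A)λ + det(A) = λ² + 2λ - 3
λ² + 2λ - 3 = (λ + 3)(λ - 1)
Eigenvalues: 1, -3
λ=-3: alg. mult. = 1, geom. mult. = 2 - rank(A - (-3)I) = 2 - 1 = 1
λ=1: alg. mult. = 1, geom. mult. = 2 - rank(A - (1)I) = 2 - 1 = 1
Sum of geometric multiplicities equals n, so A has n independent eigenvectors.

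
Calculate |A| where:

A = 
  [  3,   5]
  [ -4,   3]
29

For a 2×2 matrix, det = ad - bc = (3)(3) - (5)(-4) = 29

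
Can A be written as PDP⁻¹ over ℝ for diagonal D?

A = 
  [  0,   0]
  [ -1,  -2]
Yes

tr(A) = -2, det(A) = 0
Characteristic polynomial: λ² - tr(A)λ + det(A) = λ² + 2λ
λ² + 2λ = λ(λ + 2)
Eigenvalues: 0, -2
λ=-2: alg. mult. = 1, geom. mult. = 2 - rank(A - (-2)I) = 2 - 1 = 1
λ=0: alg. mult. = 1, geom. mult. = 2 - rank(A - (0)I) = 2 - 1 = 1
Sum of geometric multiplicities equals n, so A has n independent eigenvectors.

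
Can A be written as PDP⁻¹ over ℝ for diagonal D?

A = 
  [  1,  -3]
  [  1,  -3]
Yes

tr(A) = -2, det(A) = 0
Characteristic polynomial: λ² - tr(A)λ + det(A) = λ² + 2λ
λ² + 2λ = λ(λ + 2)
Eigenvalues: 0, -2
λ=-2: alg. mult. = 1, geom. mult. = 2 - rank(A - (-2)I) = 2 - 1 = 1
λ=0: alg. mult. = 1, geom. mult. = 2 - rank(A - (0)I) = 2 - 1 = 1
Sum of geometric multiplicities equals n, so A has n independent eigenvectors.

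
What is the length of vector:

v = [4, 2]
4.472

||v||₂ = √((4)² + (2)²) = √20 = 4.472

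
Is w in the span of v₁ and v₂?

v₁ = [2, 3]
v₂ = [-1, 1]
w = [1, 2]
Yes

Form the augmented matrix and row-reduce:
[v₁|v₂|w] = 
  [  2,  -1,   1]
  [  3,   1,   2]
R2 → R2 - (3/2)·R1
REF = 
  [  2,  -1,   1]
  [  0, 5/2, 1/2]

No row of the form [0 0 | nonzero], so the system is consistent. Back-substitution gives c₁ = 3/5, c₂ = 1/5: w = (3/5)·v₁ + (1/5)·v₂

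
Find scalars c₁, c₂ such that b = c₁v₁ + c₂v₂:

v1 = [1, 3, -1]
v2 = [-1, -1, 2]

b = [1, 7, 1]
c1 = 3, c2 = 2

b = 3·v1 + 2·v2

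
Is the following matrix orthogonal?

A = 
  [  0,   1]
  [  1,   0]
Yes

AᵀA = 
  [  1,   0]
  [  0,   1]
= I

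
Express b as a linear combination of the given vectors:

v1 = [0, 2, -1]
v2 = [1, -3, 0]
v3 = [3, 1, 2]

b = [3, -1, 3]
c1 = -1, c2 = 0, c3 = 1

b = -1·v1 + 0·v2 + 1·v3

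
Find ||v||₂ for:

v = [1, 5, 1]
5.196

||v||₂ = √((1)² + (5)² + (1)²) = √27 = 5.196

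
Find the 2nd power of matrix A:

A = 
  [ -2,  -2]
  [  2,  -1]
A² = A·A:
A²[1,1] = (-2)(-2) + (-2)(2) = 0
A²[1,2] = (-2)(-2) + (-2)(-1) = 6
A²[2,1] = (2)(-2) + (-1)(2) = -6
A²[2,2] = (2)(-2) + (-1)(-1) = -3
A² = 
  [  0,   6]
  [ -6,  -3]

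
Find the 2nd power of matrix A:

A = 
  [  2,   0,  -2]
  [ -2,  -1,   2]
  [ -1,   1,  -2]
A² = A·A:
A²[1,1] = (2)(2) + (0)(-2) + (-2)(-1) = 6
A²[1,2] = (2)(0) + (0)(-1) + (-2)(1) = -2
A²[1,3] = (2)(-2) + (0)(2) + (-2)(-2) = 0
A²[2,1] = (-2)(2) + (-1)(-2) + (2)(-1) = -4
A²[2,2] = (-2)(0) + (-1)(-1) + (2)(1) = 3
A²[2,3] = (-2)(-2) + (-1)(2) + (2)(-2) = -2
A²[3,1] = (-1)(2) + (1)(-2) + (-2)(-1) = -2
A²[3,2] = (-1)(0) + (1)(-1) + (-2)(1) = -3
A²[3,3] = (-1)(-2) + (1)(2) + (-2)(-2) = 8
A² = 
  [  6,  -2,   0]
  [ -4,   3,  -2]
  [ -2,  -3,   8]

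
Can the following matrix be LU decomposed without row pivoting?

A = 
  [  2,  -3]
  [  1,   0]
Yes.
A[1,1] = 2 ≠ 0, so Gaussian elimination proceeds without a row swap: multiplier ℓ₂₁ = (1)/(2) = 1/2, and U[2,2] = 0 - (1/2)(-3) = 3/2.
L = 
  [  1,   0]
  [1/2,   1]
U = 
  [  2,  -3]
  [  0, 3/2]
Check row 2 of LU: [(1/2)(2), (1/2)(-3) + (3/2)] = [1, 0] = row 2 of A ✓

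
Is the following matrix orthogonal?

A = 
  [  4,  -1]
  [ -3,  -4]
No

AᵀA = 
  [ 25,   8]
  [  8,  17]
≠ I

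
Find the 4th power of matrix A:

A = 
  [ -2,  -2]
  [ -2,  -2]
A^4 = 
  [128, 128]
  [128, 128]

A² = A·A:
A²[1,1] = (-2)(-2) + (-2)(-2) = 8
A²[1,2] = (-2)(-2) + (-2)(-2) = 8
A²[2,1] = (-2)(-2) + (-2)(-2) = 8
A²[2,2] = (-2)(-2) + (-2)(-2) = 8
A² = 
  [  8,   8]
  [  8,   8]

A^3 = A^2·A:
A^3[1,1] = (8)(-2) + (8)(-2) = -32
A^3[1,2] = (8)(-2) + (8)(-2) = -32
A^3[2,1] = (8)(-2) + (8)(-2) = -32
A^3[2,2] = (8)(-2) + (8)(-2) = -32
A^3 = 
  [-32, -32]
  [-32, -32]

A^4 = A^3·A:
A^4[1,1] = (-32)(-2) + (-32)(-2) = 128
A^4[1,2] = (-32)(-2) + (-32)(-2) = 128
A^4[2,1] = (-32)(-2) + (-32)(-2) = 128
A^4[2,2] = (-32)(-2) + (-32)(-2) = 128
A^4 = 
  [128, 128]
  [128, 128]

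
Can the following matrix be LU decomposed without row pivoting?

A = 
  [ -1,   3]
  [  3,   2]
Yes.
A[1,1] = -1 ≠ 0, so Gaussian elimination proceeds without a row swap: multiplier ℓ₂₁ = (3)/(-1) = -3, and U[2,2] = 2 - (-3)(3) = 11.
L = 
  [  1,   0]
  [ -3,   1]
U = 
  [ -1,   3]
  [  0,  11]
Check row 2 of LU: [(-3)(-1), (-3)(3) + 11] = [3, 2] = row 2 of A ✓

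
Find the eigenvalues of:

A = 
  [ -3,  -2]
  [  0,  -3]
tr(A) = -6, det(A) = 9
Characteristic polynomial: λ² - tr(A)λ + det(A) = λ² + 6λ + 9
λ² + 6λ + 9 = (λ + 3)²

λ = -3, -3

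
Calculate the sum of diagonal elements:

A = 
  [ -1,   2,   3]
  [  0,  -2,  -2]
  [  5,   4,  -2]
-5

tr(A) = -1 + -2 + -2 = -5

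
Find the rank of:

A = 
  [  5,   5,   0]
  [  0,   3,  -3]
rank(A) = 2

Row reduce:
(no row operations needed)
REF = 
  [  5,   5,   0]
  [  0,   3,  -3]
Pivot columns: 1, 2 → 2 pivots.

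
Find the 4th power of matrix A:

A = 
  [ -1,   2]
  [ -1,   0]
A² = A·A:
A²[1,1] = (-1)(-1) + (2)(-1) = -1
A²[1,2] = (-1)(2) + (2)(0) = -2
A²[2,1] = (-1)(-1) + (0)(-1) = 1
A²[2,2] = (-1)(2) + (0)(0) = -2
A² = 
  [ -1,  -2]
  [  1,  -2]

A^3 = A^2·A:
A^3[1,1] = (-1)(-1) + (-2)(-1) = 3
A^3[1,2] = (-1)(2) + (-2)(0) = -2
A^3[2,1] = (1)(-1) + (-2)(-1) = 1
A^3[2,2] = (1)(2) + (-2)(0) = 2
A^3 = 
  [  3,  -2]
  [  1,   2]

A^4 = A^3·A:
A^4[1,1] = (3)(-1) + (-2)(-1) = -1
A^4[1,2] = (3)(2) + (-2)(0) = 6
A^4[2,1] = (1)(-1) + (2)(-1) = -3
A^4[2,2] = (1)(2) + (2)(0) = 2
A^4 = 
  [ -1,   6]
  [ -3,   2]

Therefore
A^4 = 
  [ -1,   6]
  [ -3,   2]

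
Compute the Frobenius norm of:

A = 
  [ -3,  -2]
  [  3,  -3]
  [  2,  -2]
||A||_F = 6.245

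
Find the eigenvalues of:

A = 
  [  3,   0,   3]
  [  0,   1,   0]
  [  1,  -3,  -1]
λ = 1, 1 + √7, 1 - √7  (≈ 1, 3.646, -1.646)

Characteristic polynomial: det(λI - A) = λ³ - 3λ² - 4λ + 6
Testing integer divisors of the constant term: p(1) = 0, so (λ - 1) is a factor:
p(λ) = (λ - 1)(λ² - 2λ - 6)
λ² - 2λ - 6 = 0  ⇒  λ = (2 ± √((-2)² - 4·(-6)))/2 = (2 ± √(28))/2
  = 1 + √7,  1 - √7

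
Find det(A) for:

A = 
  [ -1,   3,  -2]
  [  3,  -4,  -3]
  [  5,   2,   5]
Cofactor expansion along row 1:
det(A) = (-1)·((-4)(5) - (-3)(2)) - (3)·((3)(5) - (-3)(5)) + (-2)·((3)(2) - (-4)(5))
  = (-1)(-14) - (3)(30) + (-2)(26)
  = -128

det(A) = -128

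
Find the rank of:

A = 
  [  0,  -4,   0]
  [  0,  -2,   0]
Row reduce:
R2 → R2 - (1/2)·R1
REF = 
  [  0,  -4,   0]
  [  0,   0,   0]
Pivot columns: 2 → 1 pivot.

rank(A) = 1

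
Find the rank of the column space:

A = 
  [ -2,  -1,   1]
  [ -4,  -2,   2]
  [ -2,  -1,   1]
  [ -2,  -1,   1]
Row reduce:
R2 → R2 - (2)·R1
R3 → R3 - (1)·R1
R4 → R4 - (1)·R1
REF = 
  [ -2,  -1,   1]
  [  0,   0,   0]
  [  0,   0,   0]
  [  0,   0,   0]
Pivot columns: 1 → 1 pivot.
dim(Col(A)) = number of pivot columns = 1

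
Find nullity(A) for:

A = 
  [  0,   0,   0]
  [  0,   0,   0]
nullity(A) = 3

Row reduce:
(no row operations needed)
REF = 
  [  0,   0,   0]
  [  0,   0,   0]
Pivot columns: none → 0 pivots.
rank(A) = 0, so nullity(A) = 3 - 0 = 3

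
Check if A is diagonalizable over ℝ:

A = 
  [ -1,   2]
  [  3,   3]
Yes

tr(A) = 2, det(A) = -9
Characteristic polynomial: λ² - tr(A)λ + det(A) = λ² - 2λ - 9
λ² - 2λ - 9 = 0  ⇒  λ = (2 ± √((-2)² - 4·(-9)))/2 = (2 ± √(40))/2
  = 1 + √10,  1 - √10
Eigenvalues: 1 + √10, 1 - √10  (≈ 4.162, -2.162)
The two irrational eigenvalues are distinct (simple), so each has alg. mult. = geom. mult. = 1.
Sum of geometric multiplicities equals n, so A has n independent eigenvectors.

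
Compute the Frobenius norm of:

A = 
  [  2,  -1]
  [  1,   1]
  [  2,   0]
||A||_F = 3.317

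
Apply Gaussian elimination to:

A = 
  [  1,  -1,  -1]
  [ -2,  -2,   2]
Row operations:
R2 → R2 + (2)·R1

Resulting echelon form:
REF = 
  [  1,  -1,  -1]
  [  0,  -4,   0]

Rank = 2 (number of non-zero pivot rows).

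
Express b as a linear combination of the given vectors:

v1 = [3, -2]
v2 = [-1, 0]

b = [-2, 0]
c1 = 0, c2 = 2

b = 0·v1 + 2·v2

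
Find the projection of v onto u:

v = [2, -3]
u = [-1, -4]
v·u = (2)(-1) + (-3)(-4) = 10
u·u = (-1)² + (-4)² = 17
proj_u(v) = (v·u / u·u) × u = (10/17) × u

proj_u(v) = [-10/17, -40/17]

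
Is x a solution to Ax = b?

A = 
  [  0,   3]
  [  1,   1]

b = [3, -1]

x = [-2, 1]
Yes

Ax = [3, -1] = b ✓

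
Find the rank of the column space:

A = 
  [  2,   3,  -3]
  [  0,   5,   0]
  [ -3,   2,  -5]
dim(Col(A)) = 3

Row reduce:
R3 → R3 + (3/2)·R1
R3 → R3 - (13/10)·R2
REF = 
  [    2,     3,    -3]
  [    0,     5,     0]
  [    0,     0, -19/2]
Pivot columns: 1, 2, 3 → 3 pivots.
dim(Col(A)) = number of pivot columns = 3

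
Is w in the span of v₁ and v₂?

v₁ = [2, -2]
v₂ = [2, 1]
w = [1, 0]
Yes

Form the augmented matrix and row-reduce:
[v₁|v₂|w] = 
  [  2,   2,   1]
  [ -2,   1,   0]
R2 → R2 + (1)·R1
REF = 
  [  2,   2,   1]
  [  0,   3,   1]

No row of the form [0 0 | nonzero], so the system is consistent. Back-substitution gives c₁ = 1/6, c₂ = 1/3: w = (1/6)·v₁ + (1/3)·v₂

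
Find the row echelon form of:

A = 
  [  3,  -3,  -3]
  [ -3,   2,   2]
Row operations:
R2 → R2 + (1)·R1

Resulting echelon form:
REF = 
  [  3,  -3,  -3]
  [  0,  -1,  -1]

Rank = 2 (number of non-zero pivot rows).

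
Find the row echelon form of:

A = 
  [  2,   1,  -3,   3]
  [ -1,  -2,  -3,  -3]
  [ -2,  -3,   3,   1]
Row operations:
R2 → R2 + (1/2)·R1
R3 → R3 + (1)·R1
R3 → R3 - (4/3)·R2

Resulting echelon form:
REF = 
  [   2,    1,   -3,    3]
  [   0, -3/2, -9/2, -3/2]
  [   0,    0,    6,    6]

Rank = 3 (number of non-zero pivot rows).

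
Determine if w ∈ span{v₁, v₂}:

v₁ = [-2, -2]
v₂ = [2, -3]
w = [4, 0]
Yes

Form the augmented matrix and row-reduce:
[v₁|v₂|w] = 
  [ -2,   2,   4]
  [ -2,  -3,   0]
R2 → R2 - (1)·R1
REF = 
  [ -2,   2,   4]
  [  0,  -5,  -4]

No row of the form [0 0 | nonzero], so the system is consistent. Back-substitution gives c₁ = -6/5, c₂ = 4/5: w = (-6/5)·v₁ + (4/5)·v₂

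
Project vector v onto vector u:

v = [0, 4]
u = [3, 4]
proj_u(v) = [48/25, 64/25]

v·u = (0)(3) + (4)(4) = 16
u·u = (3)² + (4)² = 25
proj_u(v) = (v·u / u·u) × u = (16/25) × u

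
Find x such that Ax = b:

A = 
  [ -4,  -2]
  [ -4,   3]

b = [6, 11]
Row reduce the augmented matrix [A|b]:
R2 → R2 - (1)·R1
REF = 
  [ -4,  -2,   6]
  [  0,   5,   5]

Back-substitution:
x₂ = 5 / 5 = 1
x₁ = (6 - (-2)(1)) / (-4) = -2

x = [-2, 1]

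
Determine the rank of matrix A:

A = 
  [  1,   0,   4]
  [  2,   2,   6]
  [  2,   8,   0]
Row reduce:
R2 → R2 - (2)·R1
R3 → R3 - (2)·R1
R3 → R3 - (4)·R2
REF = 
  [  1,   0,   4]
  [  0,   2,  -2]
  [  0,   0,   0]
Pivot columns: 1, 2 → 2 pivots.

rank(A) = 2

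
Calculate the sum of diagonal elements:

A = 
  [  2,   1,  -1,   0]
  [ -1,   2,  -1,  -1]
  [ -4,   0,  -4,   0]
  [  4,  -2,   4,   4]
4

tr(A) = 2 + 2 + -4 + 4 = 4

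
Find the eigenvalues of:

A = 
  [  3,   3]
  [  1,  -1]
tr(A) = 2, det(A) = -6
Characteristic polynomial: λ² - tr(A)λ + det(A) = λ² - 2λ - 6
λ² - 2λ - 6 = 0  ⇒  λ = (2 ± √((-2)² - 4·(-6)))/2 = (2 ± √(28))/2
  = 1 + √7,  1 - √7

λ = 1 + √7, 1 - √7  (≈ 3.646, -1.646)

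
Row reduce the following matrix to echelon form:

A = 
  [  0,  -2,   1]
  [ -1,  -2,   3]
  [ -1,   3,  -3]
Row operations:
Swap R1 ↔ R2
R3 → R3 - (1)·R1
R3 → R3 + (5/2)·R2

Resulting echelon form:
REF = 
  [  -1,   -2,    3]
  [   0,   -2,    1]
  [   0,    0, -7/2]

Rank = 3 (number of non-zero pivot rows).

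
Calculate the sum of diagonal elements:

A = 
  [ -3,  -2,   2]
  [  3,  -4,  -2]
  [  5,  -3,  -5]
-12

tr(A) = -3 + -4 + -5 = -12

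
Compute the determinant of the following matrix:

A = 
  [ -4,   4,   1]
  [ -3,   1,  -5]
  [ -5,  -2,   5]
191

Cofactor expansion along row 1:
det(A) = (-4)·((1)(5) - (-5)(-2)) - (4)·((-3)(5) - (-5)(-5)) + (1)·((-3)(-2) - (1)(-5))
  = (-4)(-5) - (4)(-40) + (1)(11)
  = 191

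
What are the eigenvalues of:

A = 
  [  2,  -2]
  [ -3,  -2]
λ = √10, -√10  (≈ 3.162, -3.162)

tr(A) = 0, det(A) = -10
Characteristic polynomial: λ² - tr(A)λ + det(A) = λ² - 10
λ² - 10 = 0  ⇒  λ = (0 ± √((0)² - 4·(-10)))/2 = (0 ± √(40))/2
  = √10,  -√10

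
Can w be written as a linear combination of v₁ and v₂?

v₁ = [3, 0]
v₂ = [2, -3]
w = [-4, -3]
Yes

Form the augmented matrix and row-reduce:
[v₁|v₂|w] = 
  [  3,   2,  -4]
  [  0,  -3,  -3]
(already in echelon form — no row operations needed)

No row of the form [0 0 | nonzero], so the system is consistent. Back-substitution gives c₁ = -2, c₂ = 1: w = (-2)·v₁ + (1)·v₂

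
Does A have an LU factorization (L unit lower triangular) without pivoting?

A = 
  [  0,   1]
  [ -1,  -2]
No.
A[1,1] = 0 but A[2,1] = -1 ≠ 0. Any LU with L unit lower triangular has (LU)[1,1] = U[1,1] and (LU)[2,1] = L[2,1]·U[1,1]; matching A forces U[1,1] = 0, which then forces (LU)[2,1] = 0 ≠ -1. A row swap (pivoting) is required.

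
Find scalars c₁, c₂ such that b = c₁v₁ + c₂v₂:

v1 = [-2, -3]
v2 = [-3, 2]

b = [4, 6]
c1 = -2, c2 = 0

b = -2·v1 + 0·v2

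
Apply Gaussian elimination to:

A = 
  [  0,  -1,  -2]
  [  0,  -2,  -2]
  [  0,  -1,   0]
Row operations:
R2 → R2 - (2)·R1
R3 → R3 - (1)·R1
R3 → R3 - (1)·R2

Resulting echelon form:
REF = 
  [  0,  -1,  -2]
  [  0,   0,   2]
  [  0,   0,   0]

Rank = 2 (number of non-zero pivot rows).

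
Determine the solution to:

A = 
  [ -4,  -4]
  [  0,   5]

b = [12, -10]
Row reduce the augmented matrix [A|b]:
(already in echelon form)
REF = 
  [ -4,  -4,  12]
  [  0,   5, -10]

Back-substitution:
x₂ = (-10) / 5 = -2
x₁ = (12 - (-4)(-2)) / (-4) = -1

x = [-1, -2]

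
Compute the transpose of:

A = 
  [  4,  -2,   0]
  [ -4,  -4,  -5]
Aᵀ = 
  [  4,  -4]
  [ -2,  -4]
  [  0,  -5]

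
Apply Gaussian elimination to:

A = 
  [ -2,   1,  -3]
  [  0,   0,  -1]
Row operations:
No row operations needed (already in echelon form).

Resulting echelon form:
REF = 
  [ -2,   1,  -3]
  [  0,   0,  -1]

Rank = 2 (number of non-zero pivot rows).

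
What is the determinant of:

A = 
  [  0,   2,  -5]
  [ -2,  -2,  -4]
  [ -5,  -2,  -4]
Cofactor expansion along row 1:
det(A) = (0)·((-2)(-4) - (-4)(-2)) - (2)·((-2)(-4) - (-4)(-5)) + (-5)·((-2)(-2) - (-2)(-5))
  = (0)(0) - (2)(-12) + (-5)(-6)
  = 54

det(A) = 54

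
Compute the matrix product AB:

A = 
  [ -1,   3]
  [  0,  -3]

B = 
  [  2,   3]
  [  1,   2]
A is 2×2 and B is 2×2, so AB is 2×2. Each entry is (row of A)·(column of B):
AB[1,1] = (-1)(2) + (3)(1) = 1
AB[1,2] = (-1)(3) + (3)(2) = 3
AB[2,1] = (0)(2) + (-3)(1) = -3
AB[2,2] = (0)(3) + (-3)(2) = -6

AB = 
  [  1,   3]
  [ -3,  -6]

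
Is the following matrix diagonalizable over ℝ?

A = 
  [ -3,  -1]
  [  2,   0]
Yes

tr(A) = -3, det(A) = 2
Characteristic polynomial: λ² - tr(A)λ + det(A) = λ² + 3λ + 2
λ² + 3λ + 2 = (λ + 2)(λ + 1)
Eigenvalues: -1, -2
λ=-2: alg. mult. = 1, geom. mult. = 2 - rank(A - (-2)I) = 2 - 1 = 1
λ=-1: alg. mult. = 1, geom. mult. = 2 - rank(A - (-1)I) = 2 - 1 = 1
Sum of geometric multiplicities equals n, so A has n independent eigenvectors.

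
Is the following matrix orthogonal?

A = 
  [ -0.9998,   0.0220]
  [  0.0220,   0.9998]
Yes

AᵀA = 
  [  1.0001,   0]
  [  0,   1.0001]
≈ I (equal to I up to the 4-dp rounding of the entries)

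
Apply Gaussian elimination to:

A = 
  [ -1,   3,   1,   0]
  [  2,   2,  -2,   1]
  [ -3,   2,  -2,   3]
Row operations:
R2 → R2 + (2)·R1
R3 → R3 - (3)·R1
R3 → R3 + (7/8)·R2

Resulting echelon form:
REF = 
  [  -1,    3,    1,    0]
  [   0,    8,    0,    1]
  [   0,    0,   -5, 31/8]

Rank = 3 (number of non-zero pivot rows).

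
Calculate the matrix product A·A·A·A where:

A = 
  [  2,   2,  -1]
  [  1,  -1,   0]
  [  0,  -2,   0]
A² = A·A:
A²[1,1] = (2)(2) + (2)(1) + (-1)(0) = 6
A²[1,2] = (2)(2) + (2)(-1) + (-1)(-2) = 4
A²[1,3] = (2)(-1) + (2)(0) + (-1)(0) = -2
A²[2,1] = (1)(2) + (-1)(1) + (0)(0) = 1
A²[2,2] = (1)(2) + (-1)(-1) + (0)(-2) = 3
A²[2,3] = (1)(-1) + (-1)(0) + (0)(0) = -1
A²[3,1] = (0)(2) + (-2)(1) + (0)(0) = -2
A²[3,2] = (0)(2) + (-2)(-1) + (0)(-2) = 2
A²[3,3] = (0)(-1) + (-2)(0) + (0)(0) = 0
A² = 
  [  6,   4,  -2]
  [  1,   3,  -1]
  [ -2,   2,   0]

A^3 = A^2·A:
A^3[1,1] = (6)(2) + (4)(1) + (-2)(0) = 16
A^3[1,2] = (6)(2) + (4)(-1) + (-2)(-2) = 12
A^3[1,3] = (6)(-1) + (4)(0) + (-2)(0) = -6
A^3[2,1] = (1)(2) + (3)(1) + (-1)(0) = 5
A^3[2,2] = (1)(2) + (3)(-1) + (-1)(-2) = 1
A^3[2,3] = (1)(-1) + (3)(0) + (-1)(0) = -1
A^3[3,1] = (-2)(2) + (2)(1) + (0)(0) = -2
A^3[3,2] = (-2)(2) + (2)(-1) + (0)(-2) = -6
A^3[3,3] = (-2)(-1) + (2)(0) + (0)(0) = 2
A^3 = 
  [ 16,  12,  -6]
  [  5,   1,  -1]
  [ -2,  -6,   2]

A^4 = A^3·A:
A^4[1,1] = (16)(2) + (12)(1) + (-6)(0) = 44
A^4[1,2] = (16)(2) + (12)(-1) + (-6)(-2) = 32
A^4[1,3] = (16)(-1) + (12)(0) + (-6)(0) = -16
A^4[2,1] = (5)(2) + (1)(1) + (-1)(0) = 11
A^4[2,2] = (5)(2) + (1)(-1) + (-1)(-2) = 11
A^4[2,3] = (5)(-1) + (1)(0) + (-1)(0) = -5
A^4[3,1] = (-2)(2) + (-6)(1) + (2)(0) = -10
A^4[3,2] = (-2)(2) + (-6)(-1) + (2)(-2) = -2
A^4[3,3] = (-2)(-1) + (-6)(0) + (2)(0) = 2
A^4 = 
  [ 44,  32, -16]
  [ 11,  11,  -5]
  [-10,  -2,   2]

Therefore
A^4 = 
  [ 44,  32, -16]
  [ 11,  11,  -5]
  [-10,  -2,   2]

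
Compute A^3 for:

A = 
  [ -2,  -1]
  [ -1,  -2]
A^3 = 
  [-14, -13]
  [-13, -14]

A² = A·A:
A²[1,1] = (-2)(-2) + (-1)(-1) = 5
A²[1,2] = (-2)(-1) + (-1)(-2) = 4
A²[2,1] = (-1)(-2) + (-2)(-1) = 4
A²[2,2] = (-1)(-1) + (-2)(-2) = 5
A² = 
  [  5,   4]
  [  4,   5]

A^3 = A^2·A:
A^3[1,1] = (5)(-2) + (4)(-1) = -14
A^3[1,2] = (5)(-1) + (4)(-2) = -13
A^3[2,1] = (4)(-2) + (5)(-1) = -13
A^3[2,2] = (4)(-1) + (5)(-2) = -14
A^3 = 
  [-14, -13]
  [-13, -14]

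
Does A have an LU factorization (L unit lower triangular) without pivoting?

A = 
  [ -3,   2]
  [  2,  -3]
Yes.
A[1,1] = -3 ≠ 0, so Gaussian elimination proceeds without a row swap: multiplier ℓ₂₁ = (2)/(-3) = -2/3, and U[2,2] = -3 - (-2/3)(2) = -5/3.
L = 
  [   1,    0]
  [-2/3,    1]
U = 
  [  -3,    2]
  [   0, -5/3]
Check row 2 of LU: [(-2/3)(-3), (-2/3)(2) + (-5/3)] = [2, -3] = row 2 of A ✓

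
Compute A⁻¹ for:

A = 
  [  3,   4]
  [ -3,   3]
det(A) = (3)(3) - (4)(-3) = 21
For a 2×2 matrix, A⁻¹ = (1/det(A)) · [[d, -b], [-c, a]]
    = (1/21) · [[3, -4], [3, 3]]

A⁻¹ = 
  [  1/7, -4/21]
  [  1/7,   1/7]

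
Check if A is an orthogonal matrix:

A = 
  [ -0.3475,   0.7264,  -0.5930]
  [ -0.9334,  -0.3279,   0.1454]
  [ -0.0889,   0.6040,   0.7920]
Yes

AᵀA = 
  [  0.9999,  -0.0001,  -0.0001]
  [ -0.0001,   1,  -0.0001]
  [ -0.0001,  -0.0001,   1.0001]
≈ I (equal to I up to the 4-dp rounding of the entries)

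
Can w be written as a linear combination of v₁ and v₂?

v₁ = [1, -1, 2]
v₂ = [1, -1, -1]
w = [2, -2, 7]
Yes

Form the augmented matrix and row-reduce:
[v₁|v₂|w] = 
  [  1,   1,   2]
  [ -1,  -1,  -2]
  [  2,  -1,   7]
R2 → R2 + (1)·R1
R3 → R3 - (2)·R1
Swap R2 ↔ R3
REF = 
  [  1,   1,   2]
  [  0,  -3,   3]
  [  0,   0,   0]

No row of the form [0 0 | nonzero], so the system is consistent. Back-substitution gives c₁ = 3, c₂ = -1: w = (3)·v₁ + (-1)·v₂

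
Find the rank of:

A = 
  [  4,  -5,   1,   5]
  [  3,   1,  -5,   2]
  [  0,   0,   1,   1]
rank(A) = 3

Row reduce:
R2 → R2 - (3/4)·R1
REF = 
  [    4,    -5,     1,     5]
  [    0,  19/4, -23/4,  -7/4]
  [    0,     0,     1,     1]
Pivot columns: 1, 2, 3 → 3 pivots.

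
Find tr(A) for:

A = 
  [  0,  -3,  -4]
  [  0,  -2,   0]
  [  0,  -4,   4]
2

tr(A) = 0 + -2 + 4 = 2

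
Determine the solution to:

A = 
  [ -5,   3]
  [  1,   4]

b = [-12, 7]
x = [3, 1]

Row reduce the augmented matrix [A|b]:
R2 → R2 + (1/5)·R1
REF = 
  [  -5,    3,  -12]
  [   0, 23/5, 23/5]

Back-substitution:
x₂ = (23/5) / (23/5) = 1
x₁ = (-12 - (3)(1)) / (-5) = 3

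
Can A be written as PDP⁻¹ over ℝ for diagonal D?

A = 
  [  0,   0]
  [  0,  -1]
Yes

tr(A) = -1, det(A) = 0
Characteristic polynomial: λ² - tr(A)λ + det(A) = λ² + λ
λ² + λ = λ(λ + 1)
Eigenvalues: 0, -1
λ=-1: alg. mult. = 1, geom. mult. = 2 - rank(A - (-1)I) = 2 - 1 = 1
λ=0: alg. mult. = 1, geom. mult. = 2 - rank(A - (0)I) = 2 - 1 = 1
Sum of geometric multiplicities equals n, so A has n independent eigenvectors.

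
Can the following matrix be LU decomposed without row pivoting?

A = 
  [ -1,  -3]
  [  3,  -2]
Yes.
A[1,1] = -1 ≠ 0, so Gaussian elimination proceeds without a row swap: multiplier ℓ₂₁ = (3)/(-1) = -3, and U[2,2] = -2 - (-3)(-3) = -11.
L = 
  [  1,   0]
  [ -3,   1]
U = 
  [ -1,  -3]
  [  0, -11]
Check row 2 of LU: [(-3)(-1), (-3)(-3) + (-11)] = [3, -2] = row 2 of A ✓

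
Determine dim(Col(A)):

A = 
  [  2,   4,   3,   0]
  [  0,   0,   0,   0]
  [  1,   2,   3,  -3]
Row reduce:
R3 → R3 - (1/2)·R1
Swap R2 ↔ R3
REF = 
  [  2,   4,   3,   0]
  [  0,   0, 3/2,  -3]
  [  0,   0,   0,   0]
Pivot columns: 1, 3 → 2 pivots.
dim(Col(A)) = number of pivot columns = 2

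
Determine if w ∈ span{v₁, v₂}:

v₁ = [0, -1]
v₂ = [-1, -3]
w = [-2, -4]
Yes

Form the augmented matrix and row-reduce:
[v₁|v₂|w] = 
  [  0,  -1,  -2]
  [ -1,  -3,  -4]
Swap R1 ↔ R2
REF = 
  [ -1,  -3,  -4]
  [  0,  -1,  -2]

No row of the form [0 0 | nonzero], so the system is consistent. Back-substitution gives c₁ = -2, c₂ = 2: w = (-2)·v₁ + (2)·v₂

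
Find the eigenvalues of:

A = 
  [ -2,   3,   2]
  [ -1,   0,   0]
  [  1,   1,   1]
λ = -1, 1, -1

Characteristic polynomial: det(λI - A) = λ³ + λ² - λ - 1
Testing integer divisors of the constant term: p(-1) = 0, so (λ + 1) is a factor:
p(λ) = (λ + 1)(λ² - 1)
λ² - 1 = (λ + 1)(λ - 1)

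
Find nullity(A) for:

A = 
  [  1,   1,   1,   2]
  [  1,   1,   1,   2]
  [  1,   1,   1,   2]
nullity(A) = 3

Row reduce:
R2 → R2 - (1)·R1
R3 → R3 - (1)·R1
REF = 
  [  1,   1,   1,   2]
  [  0,   0,   0,   0]
  [  0,   0,   0,   0]
Pivot columns: 1 → 1 pivot.
rank(A) = 1, so nullity(A) = 4 - 1 = 3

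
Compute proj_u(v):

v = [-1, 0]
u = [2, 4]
v·u = (-1)(2) + (0)(4) = -2
u·u = (2)² + (4)² = 20
proj_u(v) = (v·u / u·u) × u = (-2/20) × u = (-1/10) × u

proj_u(v) = [-1/5, -2/5]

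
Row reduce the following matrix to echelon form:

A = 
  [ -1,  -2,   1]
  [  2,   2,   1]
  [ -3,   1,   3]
Row operations:
R2 → R2 + (2)·R1
R3 → R3 - (3)·R1
R3 → R3 + (7/2)·R2

Resulting echelon form:
REF = 
  [  -1,   -2,    1]
  [   0,   -2,    3]
  [   0,    0, 21/2]

Rank = 3 (number of non-zero pivot rows).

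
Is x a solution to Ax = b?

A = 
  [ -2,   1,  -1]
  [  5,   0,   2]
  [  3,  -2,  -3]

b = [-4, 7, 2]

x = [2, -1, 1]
No

Ax = [-6, 12, 5] ≠ b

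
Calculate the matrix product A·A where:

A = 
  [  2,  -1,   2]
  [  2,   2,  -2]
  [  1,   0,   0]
A² = A·A:
A²[1,1] = (2)(2) + (-1)(2) + (2)(1) = 4
A²[1,2] = (2)(-1) + (-1)(2) + (2)(0) = -4
A²[1,3] = (2)(2) + (-1)(-2) + (2)(0) = 6
A²[2,1] = (2)(2) + (2)(2) + (-2)(1) = 6
A²[2,2] = (2)(-1) + (2)(2) + (-2)(0) = 2
A²[2,3] = (2)(2) + (2)(-2) + (-2)(0) = 0
A²[3,1] = (1)(2) + (0)(2) + (0)(1) = 2
A²[3,2] = (1)(-1) + (0)(2) + (0)(0) = -1
A²[3,3] = (1)(2) + (0)(-2) + (0)(0) = 2
A² = 
  [  4,  -4,   6]
  [  6,   2,   0]
  [  2,  -1,   2]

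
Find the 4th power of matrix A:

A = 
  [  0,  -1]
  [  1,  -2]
A^4 = 
  [ -3,   4]
  [ -4,   5]

A² = A·A:
A²[1,1] = (0)(0) + (-1)(1) = -1
A²[1,2] = (0)(-1) + (-1)(-2) = 2
A²[2,1] = (1)(0) + (-2)(1) = -2
A²[2,2] = (1)(-1) + (-2)(-2) = 3
A² = 
  [ -1,   2]
  [ -2,   3]

A^3 = A^2·A:
A^3[1,1] = (-1)(0) + (2)(1) = 2
A^3[1,2] = (-1)(-1) + (2)(-2) = -3
A^3[2,1] = (-2)(0) + (3)(1) = 3
A^3[2,2] = (-2)(-1) + (3)(-2) = -4
A^3 = 
  [  2,  -3]
  [  3,  -4]

A^4 = A^3·A:
A^4[1,1] = (2)(0) + (-3)(1) = -3
A^4[1,2] = (2)(-1) + (-3)(-2) = 4
A^4[2,1] = (3)(0) + (-4)(1) = -4
A^4[2,2] = (3)(-1) + (-4)(-2) = 5
A^4 = 
  [ -3,   4]
  [ -4,   5]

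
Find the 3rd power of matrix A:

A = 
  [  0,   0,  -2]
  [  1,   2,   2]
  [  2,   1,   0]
A² = A·A:
A²[1,1] = (0)(0) + (0)(1) + (-2)(2) = -4
A²[1,2] = (0)(0) + (0)(2) + (-2)(1) = -2
A²[1,3] = (0)(-2) + (0)(2) + (-2)(0) = 0
A²[2,1] = (1)(0) + (2)(1) + (2)(2) = 6
A²[2,2] = (1)(0) + (2)(2) + (2)(1) = 6
A²[2,3] = (1)(-2) + (2)(2) + (2)(0) = 2
A²[3,1] = (2)(0) + (1)(1) + (0)(2) = 1
A²[3,2] = (2)(0) + (1)(2) + (0)(1) = 2
A²[3,3] = (2)(-2) + (1)(2) + (0)(0) = -2
A² = 
  [ -4,  -2,   0]
  [  6,   6,   2]
  [  1,   2,  -2]

A^3 = A^2·A:
A^3[1,1] = (-4)(0) + (-2)(1) + (0)(2) = -2
A^3[1,2] = (-4)(0) + (-2)(2) + (0)(1) = -4
A^3[1,3] = (-4)(-2) + (-2)(2) + (0)(0) = 4
A^3[2,1] = (6)(0) + (6)(1) + (2)(2) = 10
A^3[2,2] = (6)(0) + (6)(2) + (2)(1) = 14
A^3[2,3] = (6)(-2) + (6)(2) + (2)(0) = 0
A^3[3,1] = (1)(0) + (2)(1) + (-2)(2) = -2
A^3[3,2] = (1)(0) + (2)(2) + (-2)(1) = 2
A^3[3,3] = (1)(-2) + (2)(2) + (-2)(0) = 2
A^3 = 
  [ -2,  -4,   4]
  [ 10,  14,   0]
  [ -2,   2,   2]

Therefore
A^3 = 
  [ -2,  -4,   4]
  [ 10,  14,   0]
  [ -2,   2,   2]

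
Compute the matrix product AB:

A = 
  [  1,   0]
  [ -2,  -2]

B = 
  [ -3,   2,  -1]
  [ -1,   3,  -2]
AB = 
  [ -3,   2,  -1]
  [  8, -10,   6]

A is 2×2 and B is 2×3, so AB is 2×3. Each entry is (row of A)·(column of B):
AB[1,1] = (1)(-3) + (0)(-1) = -3
AB[1,2] = (1)(2) + (0)(3) = 2
AB[1,3] = (1)(-1) + (0)(-2) = -1
AB[2,1] = (-2)(-3) + (-2)(-1) = 8
AB[2,2] = (-2)(2) + (-2)(3) = -10
AB[2,3] = (-2)(-1) + (-2)(-2) = 6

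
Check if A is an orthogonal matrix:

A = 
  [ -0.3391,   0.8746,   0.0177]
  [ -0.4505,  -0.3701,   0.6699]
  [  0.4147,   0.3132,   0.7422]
No

AᵀA = 
  [  0.4899,   0,   0]
  [  0,   1,   0]
  [  0,   0,   0.9999]
≠ I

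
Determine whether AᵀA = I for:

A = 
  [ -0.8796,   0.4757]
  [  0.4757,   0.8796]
Yes

AᵀA = 
  [  1,   0]
  [  0,   1]
≈ I (equal to I up to the 4-dp rounding of the entries)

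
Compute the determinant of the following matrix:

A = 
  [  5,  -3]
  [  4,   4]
32

For a 2×2 matrix, det = ad - bc = (5)(4) - (-3)(4) = 32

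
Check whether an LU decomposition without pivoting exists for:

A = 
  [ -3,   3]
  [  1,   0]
Yes.
A[1,1] = -3 ≠ 0, so Gaussian elimination proceeds without a row swap: multiplier ℓ₂₁ = (1)/(-3) = -1/3, and U[2,2] = 0 - (-1/3)(3) = 1.
L = 
  [   1,    0]
  [-1/3,    1]
U = 
  [ -3,   3]
  [  0,   1]
Check row 2 of LU: [(-1/3)(-3), (-1/3)(3) + 1] = [1, 0] = row 2 of A ✓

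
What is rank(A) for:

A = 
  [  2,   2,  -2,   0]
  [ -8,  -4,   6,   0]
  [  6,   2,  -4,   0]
rank(A) = 2

Row reduce:
R2 → R2 + (4)·R1
R3 → R3 - (3)·R1
R3 → R3 + (1)·R2
REF = 
  [  2,   2,  -2,   0]
  [  0,   4,  -2,   0]
  [  0,   0,   0,   0]
Pivot columns: 1, 2 → 2 pivots.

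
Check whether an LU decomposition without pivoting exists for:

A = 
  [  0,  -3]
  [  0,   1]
Yes.
The first column is zero, so A is already upper triangular: L = I, U = A.
L = 
  [  1,   0]
  [  0,   1]
U = 
  [  0,  -3]
  [  0,   1]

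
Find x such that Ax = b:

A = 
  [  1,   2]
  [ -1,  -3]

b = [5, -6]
Row reduce the augmented matrix [A|b]:
R2 → R2 + (1)·R1
REF = 
  [  1,   2,   5]
  [  0,  -1,  -1]

Back-substitution:
x₂ = (-1) / (-1) = 1
x₁ = (5 - (2)(1)) / 1 = 3

x = [3, 1]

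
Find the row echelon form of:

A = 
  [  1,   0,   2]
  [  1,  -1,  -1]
Row operations:
R2 → R2 - (1)·R1

Resulting echelon form:
REF = 
  [  1,   0,   2]
  [  0,  -1,  -3]

Rank = 2 (number of non-zero pivot rows).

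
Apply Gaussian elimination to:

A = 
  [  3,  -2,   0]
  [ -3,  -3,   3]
Row operations:
R2 → R2 + (1)·R1

Resulting echelon form:
REF = 
  [  3,  -2,   0]
  [  0,  -5,   3]

Rank = 2 (number of non-zero pivot rows).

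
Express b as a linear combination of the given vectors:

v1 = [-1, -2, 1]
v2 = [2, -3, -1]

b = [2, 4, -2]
c1 = -2, c2 = 0

b = -2·v1 + 0·v2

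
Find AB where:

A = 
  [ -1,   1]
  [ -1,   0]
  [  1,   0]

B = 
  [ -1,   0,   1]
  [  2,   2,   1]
A is 3×2 and B is 2×3, so AB is 3×3. Each entry is (row of A)·(column of B):
AB[1,1] = (-1)(-1) + (1)(2) = 3
AB[1,2] = (-1)(0) + (1)(2) = 2
AB[1,3] = (-1)(1) + (1)(1) = 0
AB[2,1] = (-1)(-1) + (0)(2) = 1
AB[2,2] = (-1)(0) + (0)(2) = 0
AB[2,3] = (-1)(1) + (0)(1) = -1
AB[3,1] = (1)(-1) + (0)(2) = -1
AB[3,2] = (1)(0) + (0)(2) = 0
AB[3,3] = (1)(1) + (0)(1) = 1

AB = 
  [  3,   2,   0]
  [  1,   0,  -1]
  [ -1,   0,   1]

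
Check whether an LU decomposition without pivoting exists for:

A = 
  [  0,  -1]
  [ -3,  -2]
No.
A[1,1] = 0 but A[2,1] = -3 ≠ 0. Any LU with L unit lower triangular has (LU)[1,1] = U[1,1] and (LU)[2,1] = L[2,1]·U[1,1]; matching A forces U[1,1] = 0, which then forces (LU)[2,1] = 0 ≠ -3. A row swap (pivoting) is required.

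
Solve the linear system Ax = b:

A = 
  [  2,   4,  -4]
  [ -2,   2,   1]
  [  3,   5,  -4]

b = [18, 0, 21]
x = [1, 2, -2]

Row reduce the augmented matrix [A|b]:
R2 → R2 + (1)·R1
R3 → R3 - (3/2)·R1
R3 → R3 + (1/6)·R2
REF = 
  [  2,   4,  -4,  18]
  [  0,   6,  -3,  18]
  [  0,   0, 3/2,  -3]

Back-substitution:
x₃ = (-3) / (3/2) = -2
x₂ = (18 - (-3)(-2)) / 6 = 2
x₁ = (18 - (4)(2) - (-4)(-2)) / 2 = 1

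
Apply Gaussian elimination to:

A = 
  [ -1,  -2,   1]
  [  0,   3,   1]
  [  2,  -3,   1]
Row operations:
R3 → R3 + (2)·R1
R3 → R3 + (7/3)·R2

Resulting echelon form:
REF = 
  [  -1,   -2,    1]
  [   0,    3,    1]
  [   0,    0, 16/3]

Rank = 3 (number of non-zero pivot rows).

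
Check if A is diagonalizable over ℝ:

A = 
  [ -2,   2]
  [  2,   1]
Yes

tr(A) = -1, det(A) = -6
Characteristic polynomial: λ² - tr(A)λ + det(A) = λ² + λ - 6
λ² + λ - 6 = (λ + 3)(λ - 2)
Eigenvalues: 2, -3
λ=-3: alg. mult. = 1, geom. mult. = 2 - rank(A - (-3)I) = 2 - 1 = 1
λ=2: alg. mult. = 1, geom. mult. = 2 - rank(A - (2)I) = 2 - 1 = 1
Sum of geometric multiplicities equals n, so A has n independent eigenvectors.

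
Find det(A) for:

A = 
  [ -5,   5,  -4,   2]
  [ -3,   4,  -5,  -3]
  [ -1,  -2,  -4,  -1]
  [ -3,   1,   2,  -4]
Cofactor expansion along row 1: det(A) = a₁₁M₁₁ - a₁₂M₁₂ + a₁₃M₁₃ - a₁₄M₁₄

M₁₁ = det[[4, -5, -3]; [-2, -4, -1]; [1, 2, -4]]
  = (4)·((-4)(-4) - (-1)(2)) - (-5)·((-2)(-4) - (-1)(1)) + (-3)·((-2)(2) - (-4)(1))
  = (4)(18) - (-5)(9) + (-3)(0)
  = 117
M₁₂ = det[[-3, -5, -3]; [-1, -4, -1]; [-3, 2, -4]]
  = (-3)·((-4)(-4) - (-1)(2)) - (-5)·((-1)(-4) - (-1)(-3)) + (-3)·((-1)(2) - (-4)(-3))
  = (-3)(18) - (-5)(1) + (-3)(-14)
  = -7
M₁₃ = det[[-3, 4, -3]; [-1, -2, -1]; [-3, 1, -4]]
  = (-3)·((-2)(-4) - (-1)(1)) - (4)·((-1)(-4) - (-1)(-3)) + (-3)·((-1)(1) - (-2)(-3))
  = (-3)(9) - (4)(1) + (-3)(-7)
  = -10
M₁₄ = det[[-3, 4, -5]; [-1, -2, -4]; [-3, 1, 2]]
  = (-3)·((-2)(2) - (-4)(1)) - (4)·((-1)(2) - (-4)(-3)) + (-5)·((-1)(1) - (-2)(-3))
  = (-3)(0) - (4)(-14) + (-5)(-7)
  = 91

det(A) = (-5)(117) - (5)(-7) + (-4)(-10) - (2)(91) = -692

det(A) = -692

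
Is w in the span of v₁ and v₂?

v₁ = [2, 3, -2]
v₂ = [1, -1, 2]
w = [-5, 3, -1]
No

Form the augmented matrix and row-reduce:
[v₁|v₂|w] = 
  [  2,   1,  -5]
  [  3,  -1,   3]
  [ -2,   2,  -1]
R2 → R2 - (3/2)·R1
R3 → R3 + (1)·R1
R3 → R3 + (6/5)·R2
REF = 
  [   2,    1,   -5]
  [   0, -5/2, 21/2]
  [   0,    0, 33/5]

Row 3 reads [0 0 | 33/5], i.e. 0 = 33/5, so the system is inconsistent and w ∉ span{v₁, v₂}.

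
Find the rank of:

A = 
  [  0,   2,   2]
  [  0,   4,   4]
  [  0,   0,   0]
rank(A) = 1

Row reduce:
R2 → R2 - (2)·R1
REF = 
  [  0,   2,   2]
  [  0,   0,   0]
  [  0,   0,   0]
Pivot columns: 2 → 1 pivot.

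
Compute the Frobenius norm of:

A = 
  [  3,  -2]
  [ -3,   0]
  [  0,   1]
||A||_F = 4.796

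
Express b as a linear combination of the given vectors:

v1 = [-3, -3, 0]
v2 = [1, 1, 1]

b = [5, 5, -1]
c1 = -2, c2 = -1

b = -2·v1 + -1·v2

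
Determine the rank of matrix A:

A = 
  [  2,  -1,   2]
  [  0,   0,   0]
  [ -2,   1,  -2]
Row reduce:
R3 → R3 + (1)·R1
REF = 
  [  2,  -1,   2]
  [  0,   0,   0]
  [  0,   0,   0]
Pivot columns: 1 → 1 pivot.

rank(A) = 1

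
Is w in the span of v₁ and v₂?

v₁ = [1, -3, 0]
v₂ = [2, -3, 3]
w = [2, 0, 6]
Yes

Form the augmented matrix and row-reduce:
[v₁|v₂|w] = 
  [  1,   2,   2]
  [ -3,  -3,   0]
  [  0,   3,   6]
R2 → R2 + (3)·R1
R3 → R3 - (1)·R2
REF = 
  [  1,   2,   2]
  [  0,   3,   6]
  [  0,   0,   0]

No row of the form [0 0 | nonzero], so the system is consistent. Back-substitution gives c₁ = -2, c₂ = 2: w = (-2)·v₁ + (2)·v₂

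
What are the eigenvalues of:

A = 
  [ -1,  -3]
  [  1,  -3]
tr(A) = -4, det(A) = 6
Characteristic polynomial: λ² - tr(A)λ + det(A) = λ² + 4λ + 6
λ² + 4λ + 6 = 0  ⇒  λ = (-4 ± √((4)² - 4·(6)))/2 = (-4 ± √(-8))/2
  = -2 + i√2,  -2 - i√2

λ = -2 + i√2, -2 - i√2  (≈ -2 + 1.414i, -2 - 1.414i)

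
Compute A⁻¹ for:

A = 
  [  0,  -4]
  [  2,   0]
det(A) = (0)(0) - (-4)(2) = 8
For a 2×2 matrix, A⁻¹ = (1/det(A)) · [[d, -b], [-c, a]]
    = (1/8) · [[0, 4], [-2, 0]]

A⁻¹ = 
  [   0,  1/2]
  [-1/4,    0]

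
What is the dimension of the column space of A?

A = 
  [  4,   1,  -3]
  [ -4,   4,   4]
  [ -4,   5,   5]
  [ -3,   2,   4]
Row reduce:
R2 → R2 + (1)·R1
R3 → R3 + (1)·R1
R4 → R4 + (3/4)·R1
R3 → R3 - (6/5)·R2
R4 → R4 - (11/20)·R2
R4 → R4 - (3/2)·R3
REF = 
  [  4,   1,  -3]
  [  0,   5,   1]
  [  0,   0, 4/5]
  [  0,   0,   0]
Pivot columns: 1, 2, 3 → 3 pivots.
dim(Col(A)) = number of pivot columns = 3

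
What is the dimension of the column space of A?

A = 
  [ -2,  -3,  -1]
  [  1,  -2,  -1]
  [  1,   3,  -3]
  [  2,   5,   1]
dim(Col(A)) = 3

Row reduce:
R2 → R2 + (1/2)·R1
R3 → R3 + (1/2)·R1
R4 → R4 + (1)·R1
R3 → R3 + (3/7)·R2
R4 → R4 + (4/7)·R2
R4 → R4 - (6/29)·R3
REF = 
  [   -2,    -3,    -1]
  [    0,  -7/2,  -3/2]
  [    0,     0, -29/7]
  [    0,     0,     0]
Pivot columns: 1, 2, 3 → 3 pivots.
dim(Col(A)) = number of pivot columns = 3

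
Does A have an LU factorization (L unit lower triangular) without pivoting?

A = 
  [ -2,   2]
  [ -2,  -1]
Yes.
A[1,1] = -2 ≠ 0, so Gaussian elimination proceeds without a row swap: multiplier ℓ₂₁ = (-2)/(-2) = 1, and U[2,2] = -1 - (1)(2) = -3.
L = 
  [  1,   0]
  [  1,   1]
U = 
  [ -2,   2]
  [  0,  -3]
Check row 2 of LU: [(1)(-2), (1)(2) + (-3)] = [-2, -1] = row 2 of A ✓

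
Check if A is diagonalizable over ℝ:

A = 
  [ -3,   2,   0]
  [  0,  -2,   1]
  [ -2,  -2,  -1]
No

Characteristic polynomial: det(λI - A) = λ³ + 6λ² + 13λ + 16
By the rational root theorem any rational root is an integer dividing 16; none of those is a root, so p(λ) has no rational roots and hence (being an irreducible cubic) no repeated roots.
Discriminant of the cubic: Δ = -976
Δ < 0 ⇒ one real eigenvalue and a complex-conjugate pair: λ ≈ -3.634, -1.183 + 1.733i, -1.183 - 1.733i
Has complex eigenvalues (not diagonalizable over ℝ).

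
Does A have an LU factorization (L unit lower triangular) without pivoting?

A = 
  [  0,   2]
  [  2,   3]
No.
A[1,1] = 0 but A[2,1] = 2 ≠ 0. Any LU with L unit lower triangular has (LU)[1,1] = U[1,1] and (LU)[2,1] = L[2,1]·U[1,1]; matching A forces U[1,1] = 0, which then forces (LU)[2,1] = 0 ≠ 2. A row swap (pivoting) is required.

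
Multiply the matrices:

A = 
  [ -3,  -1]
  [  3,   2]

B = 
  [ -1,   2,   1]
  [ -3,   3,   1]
AB = 
  [  6,  -9,  -4]
  [ -9,  12,   5]

A is 2×2 and B is 2×3, so AB is 2×3. Each entry is (row of A)·(column of B):
AB[1,1] = (-3)(-1) + (-1)(-3) = 6
AB[1,2] = (-3)(2) + (-1)(3) = -9
AB[1,3] = (-3)(1) + (-1)(1) = -4
AB[2,1] = (3)(-1) + (2)(-3) = -9
AB[2,2] = (3)(2) + (2)(3) = 12
AB[2,3] = (3)(1) + (2)(1) = 5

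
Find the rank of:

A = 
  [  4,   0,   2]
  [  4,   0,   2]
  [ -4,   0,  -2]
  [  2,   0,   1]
rank(A) = 1

Row reduce:
R2 → R2 - (1)·R1
R3 → R3 + (1)·R1
R4 → R4 - (1/2)·R1
REF = 
  [  4,   0,   2]
  [  0,   0,   0]
  [  0,   0,   0]
  [  0,   0,   0]
Pivot columns: 1 → 1 pivot.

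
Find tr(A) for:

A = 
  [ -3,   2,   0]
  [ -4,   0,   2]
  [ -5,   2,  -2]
-5

tr(A) = -3 + 0 + -2 = -5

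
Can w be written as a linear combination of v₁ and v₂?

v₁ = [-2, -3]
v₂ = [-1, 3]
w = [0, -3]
Yes

Form the augmented matrix and row-reduce:
[v₁|v₂|w] = 
  [ -2,  -1,   0]
  [ -3,   3,  -3]
R2 → R2 - (3/2)·R1
REF = 
  [ -2,  -1,   0]
  [  0, 9/2,  -3]

No row of the form [0 0 | nonzero], so the system is consistent. Back-substitution gives c₁ = 1/3, c₂ = -2/3: w = (1/3)·v₁ + (-2/3)·v₂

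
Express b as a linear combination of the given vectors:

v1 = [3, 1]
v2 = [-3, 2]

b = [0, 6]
c1 = 2, c2 = 2

b = 2·v1 + 2·v2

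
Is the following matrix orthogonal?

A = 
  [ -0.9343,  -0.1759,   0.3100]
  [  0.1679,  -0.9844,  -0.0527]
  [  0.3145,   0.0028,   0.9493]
Yes

AᵀA = 
  [  1,  -0.0001,   0.0001]
  [ -0.0001,   1,   0]
  [  0.0001,   0,   1]
≈ I (equal to I up to the 4-dp rounding of the entries)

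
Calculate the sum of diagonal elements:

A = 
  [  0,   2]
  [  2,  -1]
-1

tr(A) = 0 + -1 = -1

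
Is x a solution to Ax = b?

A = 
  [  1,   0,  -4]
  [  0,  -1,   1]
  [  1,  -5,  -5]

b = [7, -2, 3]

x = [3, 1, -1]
Yes

Ax = [7, -2, 3] = b ✓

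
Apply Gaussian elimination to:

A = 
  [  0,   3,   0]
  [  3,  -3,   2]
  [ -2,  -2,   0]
Row operations:
Swap R1 ↔ R2
R3 → R3 + (2/3)·R1
R3 → R3 + (4/3)·R2

Resulting echelon form:
REF = 
  [  3,  -3,   2]
  [  0,   3,   0]
  [  0,   0, 4/3]

Rank = 3 (number of non-zero pivot rows).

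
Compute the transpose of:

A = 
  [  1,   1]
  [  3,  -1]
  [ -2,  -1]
Aᵀ = 
  [  1,   3,  -2]
  [  1,  -1,  -1]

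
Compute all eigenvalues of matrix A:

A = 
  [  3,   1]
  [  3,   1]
λ = 4, 0

tr(A) = 4, det(A) = 0
Characteristic polynomial: λ² - tr(A)λ + det(A) = λ² - 4λ
λ² - 4λ = λ(λ - 4)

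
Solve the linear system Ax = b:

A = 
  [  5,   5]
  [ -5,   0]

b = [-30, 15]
x = [-3, -3]

Row reduce the augmented matrix [A|b]:
R2 → R2 + (1)·R1
REF = 
  [  5,   5, -30]
  [  0,   5, -15]

Back-substitution:
x₂ = (-15) / 5 = -3
x₁ = (-30 - (5)(-3)) / 5 = -3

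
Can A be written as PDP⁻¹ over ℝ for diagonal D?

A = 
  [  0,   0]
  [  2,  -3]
Yes

tr(A) = -3, det(A) = 0
Characteristic polynomial: λ² - tr(A)λ + det(A) = λ² + 3λ
λ² + 3λ = λ(λ + 3)
Eigenvalues: 0, -3
λ=-3: alg. mult. = 1, geom. mult. = 2 - rank(A - (-3)I) = 2 - 1 = 1
λ=0: alg. mult. = 1, geom. mult. = 2 - rank(A - (0)I) = 2 - 1 = 1
Sum of geometric multiplicities equals n, so A has n independent eigenvectors.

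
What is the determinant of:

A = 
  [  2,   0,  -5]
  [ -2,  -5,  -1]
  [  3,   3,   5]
-89

Cofactor expansion along row 1:
det(A) = (2)·((-5)(5) - (-1)(3)) - (0)·((-2)(5) - (-1)(3)) + (-5)·((-2)(3) - (-5)(3))
  = (2)(-22) - (0)(-7) + (-5)(9)
  = -89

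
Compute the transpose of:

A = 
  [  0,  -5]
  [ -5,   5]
Aᵀ = 
  [  0,  -5]
  [ -5,   5]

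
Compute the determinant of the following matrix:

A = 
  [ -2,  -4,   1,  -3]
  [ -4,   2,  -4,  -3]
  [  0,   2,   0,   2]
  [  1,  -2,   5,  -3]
166

Cofactor expansion along row 1: det(A) = a₁₁M₁₁ - a₁₂M₁₂ + a₁₃M₁₃ - a₁₄M₁₄

M₁₁ = det[[2, -4, -3]; [2, 0, 2]; [-2, 5, -3]]
  = (2)·((0)(-3) - (2)(5)) - (-4)·((2)(-3) - (2)(-2)) + (-3)·((2)(5) - (0)(-2))
  = (2)(-10) - (-4)(-2) + (-3)(10)
  = -58
M₁₂ = det[[-4, -4, -3]; [0, 0, 2]; [1, 5, -3]]
  = (-4)·((0)(-3) - (2)(5)) - (-4)·((0)(-3) - (2)(1)) + (-3)·((0)(5) - (0)(1))
  = (-4)(-10) - (-4)(-2) + (-3)(0)
  = 32
M₁₃ = det[[-4, 2, -3]; [0, 2, 2]; [1, -2, -3]]
  = (-4)·((2)(-3) - (2)(-2)) - (2)·((0)(-3) - (2)(1)) + (-3)·((0)(-2) - (2)(1))
  = (-4)(-2) - (2)(-2) + (-3)(-2)
  = 18
M₁₄ = det[[-4, 2, -4]; [0, 2, 0]; [1, -2, 5]]
  = (-4)·((2)(5) - (0)(-2)) - (2)·((0)(5) - (0)(1)) + (-4)·((0)(-2) - (2)(1))
  = (-4)(10) - (2)(0) + (-4)(-2)
  = -32

det(A) = (-2)(-58) - (-4)(32) + (1)(18) - (-3)(-32) = 166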